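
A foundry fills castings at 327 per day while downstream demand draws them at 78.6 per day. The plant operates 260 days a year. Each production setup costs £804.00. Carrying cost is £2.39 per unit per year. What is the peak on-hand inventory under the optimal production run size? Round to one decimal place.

I_max ≈ 3,231.8 castings

Annual demand D = 78.6 × 260 = 20,436.
Production build-up factor (1 − d/p) = 1 − 78.6/327 = 0.7596.
Q* = √(2DS / (H(1 − d/p))) = √(2 × 20,436 × 804 / (2.39 × 0.7596)).
= √(32,861,088 / 1.8155) ≈ 4254.417.
Maximum inventory = Q*(1 − d/p) = 4254.417 × 0.7596 ≈ 3231.796.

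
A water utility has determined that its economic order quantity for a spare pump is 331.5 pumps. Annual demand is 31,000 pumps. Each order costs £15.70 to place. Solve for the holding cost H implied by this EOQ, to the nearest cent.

H ≈ £8.86

The basic EOQ model gives Q* = √(2DS/H); rearrange for the unknown.
From Q* = √(2DS/H): H = 2DS / Q*² = 2 × 31,000 × 15.7 / 331.5² = 8.8578.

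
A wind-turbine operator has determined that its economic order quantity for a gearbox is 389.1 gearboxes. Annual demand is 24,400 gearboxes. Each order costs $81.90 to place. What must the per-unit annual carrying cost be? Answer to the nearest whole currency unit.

H ≈ $26

The basic EOQ model gives Q* = √(2DS/H); rearrange for the unknown.
From Q* = √(2DS/H): H = 2DS / Q*² = 2 × 24,400 × 81.9 / 389.1² = 26.3986.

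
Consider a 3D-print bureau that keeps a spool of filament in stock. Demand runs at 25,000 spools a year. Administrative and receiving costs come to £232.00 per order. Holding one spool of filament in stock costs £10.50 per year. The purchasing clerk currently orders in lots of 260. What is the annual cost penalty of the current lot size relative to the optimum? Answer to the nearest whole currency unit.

Extra cost ≈ £12,636 per year

EOQ = √(2DS/H) = √(2 × 25,000 × 232 / 10.5) ≈ 1051.08.
Cost at Q* = (D/Q*)S + (Q*/2)H = √(2DSH) ≈ £11,036.30.
Cost at Q = 260: (25,000/260)×232 + (260/2)×10.5 = £22,307.69 + £1,365.00 = £23,672.69.
Excess = £23,672.69 − £11,036.30 = £12,636.39.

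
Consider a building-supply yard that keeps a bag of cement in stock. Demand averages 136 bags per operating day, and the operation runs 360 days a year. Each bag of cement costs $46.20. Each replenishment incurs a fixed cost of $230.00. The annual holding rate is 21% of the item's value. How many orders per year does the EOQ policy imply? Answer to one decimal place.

N ≈ 32.1 orders per year

Annual demand D = 136 × 360 = 48,960.
Holding cost H = 0.21 × $46.20 = $9.7020 per unit per year.
Q* = √(2DS/H) = √(2 × 48,960 × 230 / 9.702) ≈ 1523.59.
Orders per year = D / Q* = 48,960 / 1523.59 ≈ 32.135.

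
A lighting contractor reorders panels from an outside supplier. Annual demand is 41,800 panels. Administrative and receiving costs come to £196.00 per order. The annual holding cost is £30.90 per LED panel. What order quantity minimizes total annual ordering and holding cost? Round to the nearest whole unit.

EOQ = √(2DS / H) = √(2 × 41,800 × 196 / 30.9).
= √(16,385,600 / 30.9) = √530,278.3172 ≈ 728.202.

Q* ≈ 728 panels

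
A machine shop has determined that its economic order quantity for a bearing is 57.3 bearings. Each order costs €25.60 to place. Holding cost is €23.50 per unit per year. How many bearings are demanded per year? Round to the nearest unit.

Invert the EOQ relation Q*² = 2DS/H.
From Q* = √(2DS/H): D = Q*²H / (2S) = 57.3² × 23.5 / (2 × 25.6) = 1506.979.

D ≈ 1,507 bearings per year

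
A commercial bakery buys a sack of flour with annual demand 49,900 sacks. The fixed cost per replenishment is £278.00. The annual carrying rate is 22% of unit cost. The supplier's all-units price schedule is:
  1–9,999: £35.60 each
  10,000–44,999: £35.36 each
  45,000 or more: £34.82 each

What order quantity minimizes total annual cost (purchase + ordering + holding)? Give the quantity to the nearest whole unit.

Holding cost per unit per year at price C is H = 0.22·C.
For each price level, check whether its EOQ is feasible; otherwise the best quantity at that price is the breakpoint.
EOQ at £35.60 = 1882.1 (feasible in tier 1): TC = 49,900×£35.60 + (49,900/1882.1)×278 + (1882.1/2)×0.22×£35.60 = £1,791,180.90.
EOQ at £35.36 = 1888.5 < 10000, so use break Q=10000: TC = 49,900×£35.36 + (49,900/10000.0)×278 + (10000.0/2)×0.22×£35.36 = £1,804,747.22.
EOQ at £34.82 = 1903.1 < 45000, so use break Q=45000: TC = 49,900×£34.82 + (49,900/45000.0)×278 + (45000.0/2)×0.22×£34.82 = £1,910,185.27.
Lowest total cost is £1,791,180.90 at Q = 1882.1.

Q* ≈ 1,882 sacks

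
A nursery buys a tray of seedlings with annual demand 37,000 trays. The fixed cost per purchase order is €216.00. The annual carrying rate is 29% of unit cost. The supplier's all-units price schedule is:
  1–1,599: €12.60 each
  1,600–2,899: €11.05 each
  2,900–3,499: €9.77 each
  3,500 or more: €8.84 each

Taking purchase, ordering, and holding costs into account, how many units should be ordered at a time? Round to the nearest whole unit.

Holding cost per unit per year at price C is H = 0.29·C.
Evaluate total cost at each tier's feasible EOQ or, if the EOQ is below the tier, at the tier's minimum quantity.
Tier 1 (€12.60): EOQ = 2091.5 exceeds tier's upper bound 1599, so this tier is dominated.
EOQ at €11.05 = 2233.4 (feasible in tier 2): TC = 37,000×€11.05 + (37,000/2233.4)×216 + (2233.4/2)×0.29×€11.05 = €416,006.87.
EOQ at €9.77 = 2375.2 < 2900, so use break Q=2900: TC = 37,000×€9.77 + (37,000/2900.0)×216 + (2900.0/2)×0.29×€9.77 = €368,354.15.
EOQ at €8.84 = 2497.0 < 3500, so use break Q=3500: TC = 37,000×€8.84 + (37,000/3500.0)×216 + (3500.0/2)×0.29×€8.84 = €333,849.73.
Lowest total cost is €333,849.73 at Q = 3500.0.

Q* ≈ 3,500 trays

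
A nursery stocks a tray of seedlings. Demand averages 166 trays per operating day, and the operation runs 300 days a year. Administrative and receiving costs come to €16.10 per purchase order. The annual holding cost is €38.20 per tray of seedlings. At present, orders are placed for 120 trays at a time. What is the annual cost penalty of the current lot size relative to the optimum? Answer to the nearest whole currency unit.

Extra cost ≈ €1,147 per year

Annual demand D = 166 × 300 = 49,800.
EOQ = √(2DS/H) = √(2 × 49,800 × 16.1 / 38.2) ≈ 204.89.
Cost at Q* = (D/Q*)S + (Q*/2)H = √(2DSH) ≈ €7,826.62.
Cost at Q = 120: (49,800/120)×16.1 + (120/2)×38.2 = €6,681.50 + €2,292.00 = €8,973.50.
Excess = €8,973.50 − €7,826.62 = €1,146.88.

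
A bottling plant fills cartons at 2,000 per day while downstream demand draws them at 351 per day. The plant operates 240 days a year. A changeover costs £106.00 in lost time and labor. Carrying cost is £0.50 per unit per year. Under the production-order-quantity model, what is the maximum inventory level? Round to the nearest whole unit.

I_max ≈ 5,427 cartons

Annual demand D = 351 × 240 = 84,240.
Production build-up factor (1 − d/p) = 1 − 351/2,000 = 0.8245.
Q* = √(2DS / (H(1 − d/p))) = √(2 × 84,240 × 106 / (0.5 × 0.8245)).
= √(17,858,880 / 0.4123) ≈ 6581.832.
Maximum inventory = Q*(1 − d/p) = 6581.832 × 0.8245 ≈ 5426.720.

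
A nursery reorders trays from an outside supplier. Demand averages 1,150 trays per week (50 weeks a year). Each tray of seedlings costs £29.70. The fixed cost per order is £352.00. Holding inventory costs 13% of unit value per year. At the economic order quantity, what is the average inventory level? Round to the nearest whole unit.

Average inventory ≈ 1,619 trays

Annual demand D = 1,150 × 50 = 57,500.
Holding cost H = 0.13 × £29.70 = £3.8610 per unit per year.
Q* = √(2DS/H) = √(2 × 57,500 × 352 / 3.861) ≈ 3237.95.
Average inventory = Q*/2 ≈ 3237.95 / 2 = 1618.976.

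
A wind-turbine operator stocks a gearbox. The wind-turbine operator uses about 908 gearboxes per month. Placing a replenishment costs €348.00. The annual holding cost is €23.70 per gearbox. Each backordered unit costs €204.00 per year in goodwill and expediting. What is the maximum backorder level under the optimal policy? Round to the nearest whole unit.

S* ≈ 62 gearboxes

Annual demand D = 908 × 12 = 10,896.
With planned backorders, Q* = √(2DS/H) · √((H+B)/B).
√(2DS/H) = √(2 × 10,896 × 348 / 23.7) = 565.671.
√((H+B)/B) = √((23.7+204)/204) = 1.0565.
Q* ≈ 597.627.
S* = Q* · H/(H+B) = 597.627 × 23.7/227.7 ≈ 62.204.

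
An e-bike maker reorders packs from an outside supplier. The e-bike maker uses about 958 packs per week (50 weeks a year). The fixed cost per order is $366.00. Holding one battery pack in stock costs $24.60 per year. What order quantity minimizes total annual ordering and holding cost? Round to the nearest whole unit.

Q* ≈ 1,194 packs

Annual demand D = 958 × 50 = 47,900.
EOQ = √(2DS / H) = √(2 × 47,900 × 366 / 24.6).
= √(35,062,800 / 24.6) = √1,425,317.0732 ≈ 1193.866.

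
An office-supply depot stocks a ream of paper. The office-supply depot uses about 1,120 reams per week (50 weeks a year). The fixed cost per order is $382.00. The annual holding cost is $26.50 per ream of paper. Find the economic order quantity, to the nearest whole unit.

Annual demand D = 1,120 × 50 = 56,000.
EOQ = √(2DS / H) = √(2 × 56,000 × 382 / 26.5).
= √(42,784,000 / 26.5) = √1,614,490.566 ≈ 1270.626.

Q* ≈ 1,271 reams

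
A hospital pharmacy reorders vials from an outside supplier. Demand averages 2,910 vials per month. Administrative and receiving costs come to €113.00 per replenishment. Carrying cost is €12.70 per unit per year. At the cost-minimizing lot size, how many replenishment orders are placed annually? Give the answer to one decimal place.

Annual demand D = 2,910 × 12 = 34,920.
Q* = √(2DS/H) = √(2 × 34,920 × 113 / 12.7) ≈ 788.30.
Orders per year = D / Q* = 34,920 / 788.30 ≈ 44.298.

N ≈ 44.3 orders per year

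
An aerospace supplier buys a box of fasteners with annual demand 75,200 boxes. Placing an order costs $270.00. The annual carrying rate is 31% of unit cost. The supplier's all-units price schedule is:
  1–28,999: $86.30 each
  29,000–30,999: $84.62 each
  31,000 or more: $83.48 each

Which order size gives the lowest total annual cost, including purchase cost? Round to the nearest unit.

Holding cost per unit per year at price C is H = 0.31·C.
Candidates are each tier's EOQ (if it falls in that tier) and each price-break quantity.
EOQ at $86.30 = 1232.0 (feasible in tier 1): TC = 75,200×$86.30 + (75,200/1232.0)×270 + (1232.0/2)×0.31×$86.30 = $6,522,720.37.
EOQ at $84.62 = 1244.2 < 29000, so use break Q=29000: TC = 75,200×$84.62 + (75,200/29000.0)×270 + (29000.0/2)×0.31×$84.62 = $6,744,491.04.
EOQ at $83.48 = 1252.7 < 31000, so use break Q=31000: TC = 75,200×$83.48 + (75,200/31000.0)×270 + (31000.0/2)×0.31×$83.48 = $6,679,472.37.
Lowest total cost is $6,522,720.37 at Q = 1232.0.

Q* ≈ 1,232 boxes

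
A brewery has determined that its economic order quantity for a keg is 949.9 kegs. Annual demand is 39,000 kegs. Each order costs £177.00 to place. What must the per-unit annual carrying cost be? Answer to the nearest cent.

Invert the EOQ relation Q*² = 2DS/H.
From Q* = √(2DS/H): H = 2DS / Q*² = 2 × 39,000 × 177 / 949.9² = 15.3007.

H ≈ £15.30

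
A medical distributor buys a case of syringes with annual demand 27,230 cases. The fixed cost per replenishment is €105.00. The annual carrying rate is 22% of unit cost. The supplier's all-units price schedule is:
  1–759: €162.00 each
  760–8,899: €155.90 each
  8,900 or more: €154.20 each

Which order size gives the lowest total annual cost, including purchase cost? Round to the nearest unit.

Holding cost per unit per year at price C is H = 0.22·C.
Evaluate total cost at each tier's feasible EOQ or, if the EOQ is below the tier, at the tier's minimum quantity.
EOQ at €162.00 = 400.6 (feasible in tier 1): TC = 27,230×€162.00 + (27,230/400.6)×105 + (400.6/2)×0.22×€162.00 = €4,425,535.86.
EOQ at €155.90 = 408.3 < 760, so use break Q=760: TC = 27,230×€155.90 + (27,230/760.0)×105 + (760.0/2)×0.22×€155.90 = €4,261,952.28.
EOQ at €154.20 = 410.6 < 8900, so use break Q=8900: TC = 27,230×€154.20 + (27,230/8900.0)×105 + (8900.0/2)×0.22×€154.20 = €4,350,149.05.
Lowest total cost is €4,261,952.28 at Q = 760.0.

Q* ≈ 760 cases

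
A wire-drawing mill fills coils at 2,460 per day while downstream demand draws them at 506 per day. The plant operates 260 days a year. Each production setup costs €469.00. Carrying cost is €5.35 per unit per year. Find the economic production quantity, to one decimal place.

Annual demand D = 506 × 260 = 131,560.
Production build-up factor (1 − d/p) = 1 − 506/2,460 = 0.7943.
Q* = √(2DS / (H(1 − d/p))) = √(2 × 131,560 × 469 / (5.35 × 0.7943)).
= √(123,403,280 / 4.2496) ≈ 5388.796.

Q* ≈ 5,388.8 coils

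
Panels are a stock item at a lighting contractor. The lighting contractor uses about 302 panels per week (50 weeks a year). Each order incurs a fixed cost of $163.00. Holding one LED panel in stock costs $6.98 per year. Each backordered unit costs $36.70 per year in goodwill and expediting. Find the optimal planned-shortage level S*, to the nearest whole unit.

Annual demand D = 302 × 50 = 15,100.
With planned backorders, Q* = √(2DS/H) · √((H+B)/B).
√(2DS/H) = √(2 × 15,100 × 163 / 6.98) = 839.788.
√((H+B)/B) = √((6.98+36.7)/36.7) = 1.0910.
Q* ≈ 916.174.
S* = Q* · H/(H+B) = 916.174 × 6.98/43.68 ≈ 146.403.

S* ≈ 146 panels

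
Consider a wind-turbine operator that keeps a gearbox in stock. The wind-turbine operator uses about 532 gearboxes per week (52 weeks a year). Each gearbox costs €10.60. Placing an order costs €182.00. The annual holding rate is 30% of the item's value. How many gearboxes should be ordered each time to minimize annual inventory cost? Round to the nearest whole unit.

Q* ≈ 1,779 gearboxes

Annual demand D = 532 × 52 = 27,664.
Holding cost H = 0.30 × €10.60 = €3.1800 per unit per year.
EOQ = √(2DS / H) = √(2 × 27,664 × 182 / 3.18).
= √(10,069,696 / 3.18) = √3,166,571.0692 ≈ 1779.486.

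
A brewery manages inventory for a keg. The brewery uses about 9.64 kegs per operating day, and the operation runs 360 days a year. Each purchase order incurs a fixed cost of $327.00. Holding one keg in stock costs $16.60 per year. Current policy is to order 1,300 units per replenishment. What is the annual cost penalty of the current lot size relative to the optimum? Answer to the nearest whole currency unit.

Extra cost ≈ $5,525 per year

Annual demand D = 9.64 × 360 = 3,470.4.
EOQ = √(2DS/H) = √(2 × 3,470.4 × 327 / 16.6) ≈ 369.76.
Cost at Q* = (D/Q*)S + (Q*/2)H = √(2DSH) ≈ $6,138.08.
Cost at Q = 1,300: (3,470.4/1,300)×327 + (1,300/2)×16.6 = $872.94 + $10,790.00 = $11,662.94.
Excess = $11,662.94 − $6,138.08 = $5,524.86.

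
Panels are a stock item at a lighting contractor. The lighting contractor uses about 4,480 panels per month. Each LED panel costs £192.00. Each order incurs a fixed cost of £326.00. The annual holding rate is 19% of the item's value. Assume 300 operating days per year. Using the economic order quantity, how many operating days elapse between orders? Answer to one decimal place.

Annual demand D = 4,480 × 12 = 53,760.
Holding cost H = 0.19 × £192.00 = £36.4800 per unit per year.
Q* = √(2DS/H) = √(2 × 53,760 × 326 / 36.48) ≈ 980.23.
Cycle time = Q*/D × 300 = 980.23 / 53,760 × 300 ≈ 5.470 days.

T ≈ 5.5 days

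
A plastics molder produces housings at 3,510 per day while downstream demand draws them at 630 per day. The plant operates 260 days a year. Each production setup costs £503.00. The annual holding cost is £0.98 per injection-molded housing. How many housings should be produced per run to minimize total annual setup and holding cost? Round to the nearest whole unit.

Q* ≈ 14,315 housings

Annual demand D = 630 × 260 = 163,800.
Production build-up factor (1 − d/p) = 1 − 630/3,510 = 0.8205.
Q* = √(2DS / (H(1 − d/p))) = √(2 × 163,800 × 503 / (0.98 × 0.8205)).
= √(164,782,800 / 0.8041) ≈ 14315.292.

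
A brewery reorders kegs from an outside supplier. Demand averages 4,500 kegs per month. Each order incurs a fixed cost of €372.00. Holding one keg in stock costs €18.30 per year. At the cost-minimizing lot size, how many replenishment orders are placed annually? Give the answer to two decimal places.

N ≈ 36.44 orders per year

Annual demand D = 4,500 × 12 = 54,000.
EOQ = √(2DS/H) = √(2 × 54,000 × 372 / 18.3) ≈ 1481.69.
Orders per year = D / Q* = 54,000 / 1481.69 ≈ 36.445.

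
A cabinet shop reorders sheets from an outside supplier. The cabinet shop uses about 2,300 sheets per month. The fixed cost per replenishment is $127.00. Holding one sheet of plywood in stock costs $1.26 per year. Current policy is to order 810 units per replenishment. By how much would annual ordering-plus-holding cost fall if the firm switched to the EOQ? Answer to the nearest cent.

Annual demand D = 2,300 × 12 = 27,600.
EOQ = √(2DS/H) = √(2 × 27,600 × 127 / 1.26) ≈ 2358.77.
Cost at Q* = (D/Q*)S + (Q*/2)H = √(2DSH) ≈ $2,972.05.
Cost at Q = 810: (27,600/810)×127 + (810/2)×1.26 = $4,327.41 + $510.30 = $4,837.71.
Excess = $4,837.71 − $2,972.05 = $1,865.65.

Extra cost ≈ $1,865.65 per year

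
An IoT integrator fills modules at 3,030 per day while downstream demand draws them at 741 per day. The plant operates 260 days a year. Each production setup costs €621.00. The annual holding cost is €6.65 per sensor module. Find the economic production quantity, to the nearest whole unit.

Q* ≈ 6,902 modules

Annual demand D = 741 × 260 = 192,660.
Production build-up factor (1 − d/p) = 1 − 741/3,030 = 0.7554.
Q* = √(2DS / (H(1 − d/p))) = √(2 × 192,660 × 621 / (6.65 × 0.7554)).
= √(239,283,720 / 5.0237) ≈ 6901.511.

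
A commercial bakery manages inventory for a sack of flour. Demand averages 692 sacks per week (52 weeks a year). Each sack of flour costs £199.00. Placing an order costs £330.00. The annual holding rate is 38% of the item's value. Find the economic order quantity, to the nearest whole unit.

Q* ≈ 560 sacks

Annual demand D = 692 × 52 = 35,984.
Holding cost H = 0.38 × £199.00 = £75.6200 per unit per year.
EOQ = √(2DS / H) = √(2 × 35,984 × 330 / 75.62).
= √(23,749,440 / 75.62) = √314,062.9463 ≈ 560.413.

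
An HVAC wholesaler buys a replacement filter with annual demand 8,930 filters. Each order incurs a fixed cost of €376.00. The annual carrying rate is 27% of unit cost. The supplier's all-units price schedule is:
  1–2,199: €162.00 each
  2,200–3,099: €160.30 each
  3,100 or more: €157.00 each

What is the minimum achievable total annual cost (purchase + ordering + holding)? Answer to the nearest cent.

TC* ≈ €1,463,798.55

Holding cost per unit per year at price C is H = 0.27·C.
For each price level, check whether its EOQ is feasible; otherwise the best quantity at that price is the breakpoint.
EOQ at €162.00 = 391.8 (feasible in tier 1): TC = 8,930×€162.00 + (8,930/391.8)×376 + (391.8/2)×0.27×€162.00 = €1,463,798.55.
EOQ at €160.30 = 393.9 < 2200, so use break Q=2200: TC = 8,930×€160.30 + (8,930/2200.0)×376 + (2200.0/2)×0.27×€160.30 = €1,480,614.32.
EOQ at €157.00 = 398.0 < 3100, so use break Q=3100: TC = 8,930×€157.00 + (8,930/3100.0)×376 + (3100.0/2)×0.27×€157.00 = €1,468,797.62.
Lowest total cost among the candidates is at Q = 391.8.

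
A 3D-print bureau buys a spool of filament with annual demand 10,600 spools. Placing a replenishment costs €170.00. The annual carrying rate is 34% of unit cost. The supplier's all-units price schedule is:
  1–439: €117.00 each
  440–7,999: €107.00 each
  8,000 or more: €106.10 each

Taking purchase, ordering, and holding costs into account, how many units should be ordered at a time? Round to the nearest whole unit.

Holding cost per unit per year at price C is H = 0.34·C.
Evaluate total cost at each tier's feasible EOQ or, if the EOQ is below the tier, at the tier's minimum quantity.
EOQ at €117.00 = 301.0 (feasible in tier 1): TC = 10,600×€117.00 + (10,600/301.0)×170 + (301.0/2)×0.34×€117.00 = €1,252,173.60.
EOQ at €107.00 = 314.7 < 440, so use break Q=440: TC = 10,600×€107.00 + (10,600/440.0)×170 + (440.0/2)×0.34×€107.00 = €1,146,299.05.
EOQ at €106.10 = 316.1 < 8000, so use break Q=8000: TC = 10,600×€106.10 + (10,600/8000.0)×170 + (8000.0/2)×0.34×€106.10 = €1,269,181.25.
Lowest total cost is €1,146,299.05 at Q = 440.0.

Q* ≈ 440 spools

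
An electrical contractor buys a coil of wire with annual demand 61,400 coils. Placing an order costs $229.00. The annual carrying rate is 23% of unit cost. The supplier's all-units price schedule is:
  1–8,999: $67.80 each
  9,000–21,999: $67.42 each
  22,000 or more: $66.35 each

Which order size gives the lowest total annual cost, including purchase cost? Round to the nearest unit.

Q* ≈ 1,343 coils

Holding cost per unit per year at price C is H = 0.23·C.
Evaluate total cost at each tier's feasible EOQ or, if the EOQ is below the tier, at the tier's minimum quantity.
EOQ at $67.80 = 1342.9 (feasible in tier 1): TC = 61,400×$67.80 + (61,400/1342.9)×229 + (1342.9/2)×0.23×$67.80 = $4,183,860.92.
EOQ at $67.42 = 1346.7 < 9000, so use break Q=9000: TC = 61,400×$67.42 + (61,400/9000.0)×229 + (9000.0/2)×0.23×$67.42 = $4,210,929.99.
EOQ at $66.35 = 1357.5 < 22000, so use break Q=22000: TC = 61,400×$66.35 + (61,400/22000.0)×229 + (22000.0/2)×0.23×$66.35 = $4,242,394.62.
Lowest total cost is $4,183,860.92 at Q = 1342.9.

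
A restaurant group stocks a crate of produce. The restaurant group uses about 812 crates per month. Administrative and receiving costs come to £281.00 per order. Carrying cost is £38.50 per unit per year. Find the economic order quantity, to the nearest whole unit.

Annual demand D = 812 × 12 = 9,744.
EOQ = √(2DS / H) = √(2 × 9,744 × 281 / 38.5).
= √(5,476,128 / 38.5) = √142,237.0909 ≈ 377.143.

Q* ≈ 377 crates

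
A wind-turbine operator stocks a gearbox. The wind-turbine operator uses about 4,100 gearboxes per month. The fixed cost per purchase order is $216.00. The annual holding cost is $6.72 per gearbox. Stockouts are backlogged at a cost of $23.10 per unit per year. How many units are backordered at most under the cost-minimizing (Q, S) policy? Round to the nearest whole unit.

S* ≈ 455 gearboxes

Annual demand D = 4,100 × 12 = 49,200.
With planned backorders, Q* = √(2DS/H) · √((H+B)/B).
√(2DS/H) = √(2 × 49,200 × 216 / 6.72) = 1778.442.
√((H+B)/B) = √((6.72+23.1)/23.1) = 1.1362.
Q* ≈ 2020.634.
S* = Q* · H/(H+B) = 2020.634 × 6.72/29.82 ≈ 455.354.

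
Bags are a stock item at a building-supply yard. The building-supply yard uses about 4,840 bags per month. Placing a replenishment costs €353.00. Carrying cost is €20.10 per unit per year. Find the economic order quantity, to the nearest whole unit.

Q* ≈ 1,428 bags

Annual demand D = 4,840 × 12 = 58,080.
EOQ = √(2DS / H) = √(2 × 58,080 × 353 / 20.1).
= √(41,004,480 / 20.1) = √2,040,023.8806 ≈ 1428.294.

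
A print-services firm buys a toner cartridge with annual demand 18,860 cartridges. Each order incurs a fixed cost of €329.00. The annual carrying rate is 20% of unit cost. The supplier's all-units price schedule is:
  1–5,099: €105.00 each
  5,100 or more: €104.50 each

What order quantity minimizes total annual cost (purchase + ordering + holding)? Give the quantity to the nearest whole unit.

Q* ≈ 769 cartridges

Holding cost per unit per year at price C is H = 0.20·C.
For each price level, check whether its EOQ is feasible; otherwise the best quantity at that price is the breakpoint.
EOQ at €105.00 = 768.7 (feasible in tier 1): TC = 18,860×€105.00 + (18,860/768.7)×329 + (768.7/2)×0.20×€105.00 = €1,996,443.34.
EOQ at €104.50 = 770.6 < 5100, so use break Q=5100: TC = 18,860×€104.50 + (18,860/5100.0)×329 + (5100.0/2)×0.20×€104.50 = €2,025,381.65.
Lowest total cost is €1,996,443.34 at Q = 768.7.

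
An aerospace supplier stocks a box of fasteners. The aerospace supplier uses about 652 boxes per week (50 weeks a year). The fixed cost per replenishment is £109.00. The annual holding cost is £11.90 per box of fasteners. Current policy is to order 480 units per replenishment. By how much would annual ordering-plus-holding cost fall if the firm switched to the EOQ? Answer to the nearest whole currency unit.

Extra cost ≈ £1,063 per year

Annual demand D = 652 × 50 = 32,600.
EOQ = √(2DS/H) = √(2 × 32,600 × 109 / 11.9) ≈ 772.79.
Cost at Q* = (D/Q*)S + (Q*/2)H = √(2DSH) ≈ £9,196.24.
Cost at Q = 480: (32,600/480)×109 + (480/2)×11.9 = £7,402.92 + £2,856.00 = £10,258.92.
Excess = £10,258.92 − £9,196.24 = £1,062.67.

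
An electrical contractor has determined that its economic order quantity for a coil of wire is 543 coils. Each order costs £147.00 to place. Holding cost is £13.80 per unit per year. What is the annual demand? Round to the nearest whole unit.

The basic EOQ model gives Q* = √(2DS/H); rearrange for the unknown.
From Q* = √(2DS/H): D = Q*²H / (2S) = 543² × 13.8 / (2 × 147) = 13839.851.

D ≈ 13,840 coils per year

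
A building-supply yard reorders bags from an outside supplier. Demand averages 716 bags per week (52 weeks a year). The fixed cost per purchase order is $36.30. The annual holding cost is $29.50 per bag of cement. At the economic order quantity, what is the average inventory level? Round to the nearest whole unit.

Annual demand D = 716 × 52 = 37,232.
The optimal lot size = √(2DS/H) = √(2 × 37,232 × 36.3 / 29.5) ≈ 302.70.
Average inventory = Q*/2 ≈ 302.70 / 2 = 151.351.

Average inventory ≈ 151 bags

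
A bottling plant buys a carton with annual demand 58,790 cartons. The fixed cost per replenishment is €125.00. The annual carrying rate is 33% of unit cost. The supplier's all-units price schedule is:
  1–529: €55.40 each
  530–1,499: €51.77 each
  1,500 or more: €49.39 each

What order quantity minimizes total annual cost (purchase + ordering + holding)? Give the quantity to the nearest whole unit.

Q* ≈ 1,500 cartons

Holding cost per unit per year at price C is H = 0.33·C.
For each price level, check whether its EOQ is feasible; otherwise the best quantity at that price is the breakpoint.
Tier 1 (€55.40): EOQ = 896.6 exceeds tier's upper bound 529, so this tier is dominated.
EOQ at €51.77 = 927.5 (feasible in tier 2): TC = 58,790×€51.77 + (58,790/927.5)×125 + (927.5/2)×0.33×€51.77 = €3,059,404.23.
EOQ at €49.39 = 949.6 < 1500, so use break Q=1500: TC = 58,790×€49.39 + (58,790/1500.0)×125 + (1500.0/2)×0.33×€49.39 = €2,920,761.29.
Lowest total cost is €2,920,761.29 at Q = 1500.0.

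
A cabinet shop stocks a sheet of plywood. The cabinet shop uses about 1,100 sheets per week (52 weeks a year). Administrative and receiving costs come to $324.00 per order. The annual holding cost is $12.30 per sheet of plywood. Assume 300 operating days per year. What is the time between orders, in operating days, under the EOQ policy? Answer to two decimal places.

T ≈ 9.10 days

Annual demand D = 1,100 × 52 = 57,200.
Q* = √(2DS/H) = √(2 × 57,200 × 324 / 12.3) ≈ 1735.93.
Cycle time = Q*/D × 300 = 1735.93 / 57,200 × 300 ≈ 9.105 days.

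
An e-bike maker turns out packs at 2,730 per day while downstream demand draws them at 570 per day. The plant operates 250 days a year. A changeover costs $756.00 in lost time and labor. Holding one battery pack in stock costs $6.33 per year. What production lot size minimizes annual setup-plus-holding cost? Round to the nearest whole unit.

Annual demand D = 570 × 250 = 142,500.
Production build-up factor (1 − d/p) = 1 − 570/2,730 = 0.7912.
Q* = √(2DS / (H(1 − d/p))) = √(2 × 142,500 × 756 / (6.33 × 0.7912)).
= √(215,460,000 / 5.0084) ≈ 6558.974.

Q* ≈ 6,559 packs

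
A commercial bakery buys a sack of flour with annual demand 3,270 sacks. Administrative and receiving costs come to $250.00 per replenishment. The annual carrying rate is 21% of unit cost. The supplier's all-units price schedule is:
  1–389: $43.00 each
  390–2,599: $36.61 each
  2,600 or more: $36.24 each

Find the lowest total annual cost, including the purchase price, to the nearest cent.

TC* ≈ $123,260.13

Holding cost per unit per year at price C is H = 0.21·C.
Candidates are each tier's EOQ (if it falls in that tier) and each price-break quantity.
Tier 1 ($43.00): EOQ = 425.5 exceeds tier's upper bound 389, so this tier is dominated.
EOQ at $36.61 = 461.2 (feasible in tier 2): TC = 3,270×$36.61 + (3,270/461.2)×250 + (461.2/2)×0.21×$36.61 = $123,260.13.
EOQ at $36.24 = 463.5 < 2600, so use break Q=2600: TC = 3,270×$36.24 + (3,270/2600.0)×250 + (2600.0/2)×0.21×$36.24 = $128,712.74.
Lowest total cost among the candidates is at Q = 461.2.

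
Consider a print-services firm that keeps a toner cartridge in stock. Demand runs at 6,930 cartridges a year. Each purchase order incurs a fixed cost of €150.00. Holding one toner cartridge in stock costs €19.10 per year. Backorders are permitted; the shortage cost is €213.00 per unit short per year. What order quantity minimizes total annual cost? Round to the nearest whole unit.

With planned backorders, Q* = √(2DS/H) · √((H+B)/B).
√(2DS/H) = √(2 × 6,930 × 150 / 19.1) = 329.921.
√((H+B)/B) = √((19.1+213)/213) = 1.0439.
Q* ≈ 344.396.

Q* ≈ 344 cartridges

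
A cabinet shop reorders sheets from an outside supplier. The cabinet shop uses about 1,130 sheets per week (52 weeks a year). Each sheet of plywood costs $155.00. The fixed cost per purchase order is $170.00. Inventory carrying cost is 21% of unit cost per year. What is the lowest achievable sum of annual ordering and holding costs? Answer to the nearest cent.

Annual demand D = 1,130 × 52 = 58,760.
Holding cost H = 0.21 × $155.00 = $32.5500 per unit per year.
Q* = √(2DS/H) = √(2 × 58,760 × 170 / 32.55) ≈ 783.44.
At Q*, ordering cost (D/Q*)S equals holding cost (Q*/2)H, each = √(DSH/2).
Minimum total = √(2DSH) = √(2 × 58,760 × 170 × 32.55) ≈ 25500.920.

TC* ≈ $25,500.92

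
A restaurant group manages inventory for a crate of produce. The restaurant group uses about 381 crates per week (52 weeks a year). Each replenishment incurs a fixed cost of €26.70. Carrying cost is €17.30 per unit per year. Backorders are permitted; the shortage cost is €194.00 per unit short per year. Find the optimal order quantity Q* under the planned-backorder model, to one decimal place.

Q* ≈ 258.1 crates

Annual demand D = 381 × 52 = 19,812.
With planned backorders, Q* = √(2DS/H) · √((H+B)/B).
√(2DS/H) = √(2 × 19,812 × 26.7 / 17.3) = 247.293.
√((H+B)/B) = √((17.3+194)/194) = 1.0436.
Q* ≈ 258.084.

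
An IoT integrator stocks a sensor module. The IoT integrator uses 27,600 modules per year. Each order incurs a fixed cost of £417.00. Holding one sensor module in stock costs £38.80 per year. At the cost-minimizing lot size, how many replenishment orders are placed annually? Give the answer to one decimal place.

EOQ = √(2DS/H) = √(2 × 27,600 × 417 / 38.8) ≈ 770.23.
Orders per year = D / Q* = 27,600 / 770.23 ≈ 35.833.

N ≈ 35.8 orders per year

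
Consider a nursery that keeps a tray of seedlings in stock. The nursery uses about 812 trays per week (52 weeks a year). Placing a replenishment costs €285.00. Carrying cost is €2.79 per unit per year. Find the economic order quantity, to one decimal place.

Annual demand D = 812 × 52 = 42,224.
EOQ = √(2DS / H) = √(2 × 42,224 × 285 / 2.79).
= √(24,067,680 / 2.79) = √8,626,408.6022 ≈ 2937.075.

Q* ≈ 2,937.1 trays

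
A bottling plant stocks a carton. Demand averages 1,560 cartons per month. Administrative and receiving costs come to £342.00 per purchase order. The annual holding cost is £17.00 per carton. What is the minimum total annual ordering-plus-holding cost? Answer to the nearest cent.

TC* ≈ £14,753.85

Annual demand D = 1,560 × 12 = 18,720.
The optimal lot size = √(2DS/H) = √(2 × 18,720 × 342 / 17) ≈ 867.87.
At the optimum the two cost components are equal, so total cost = 2·(Q*/2)H = Q*·H.
Minimum total = √(2DSH) = √(2 × 18,720 × 342 × 17) ≈ 14753.852.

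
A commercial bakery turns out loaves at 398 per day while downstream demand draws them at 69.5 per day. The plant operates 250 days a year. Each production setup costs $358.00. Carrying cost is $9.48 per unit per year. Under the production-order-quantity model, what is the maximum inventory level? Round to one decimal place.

I_max ≈ 1,040.7 loaves

Annual demand D = 69.5 × 250 = 17,375.
Production build-up factor (1 − d/p) = 1 − 69.5/398 = 0.8254.
Q* = √(2DS / (H(1 − d/p))) = √(2 × 17,375 × 358 / (9.48 × 0.8254)).
= √(12,440,500 / 7.8246) ≈ 1260.923.
Maximum inventory = Q*(1 − d/p) = 1260.923 × 0.8254 ≈ 1040.737.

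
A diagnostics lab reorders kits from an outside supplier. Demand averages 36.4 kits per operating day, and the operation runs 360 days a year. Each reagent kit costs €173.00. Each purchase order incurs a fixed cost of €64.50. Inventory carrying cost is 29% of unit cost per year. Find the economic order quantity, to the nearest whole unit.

Q* ≈ 184 kits

Annual demand D = 36.4 × 360 = 13,104.
Holding cost H = 0.29 × €173.00 = €50.1700 per unit per year.
EOQ = √(2DS / H) = √(2 × 13,104 × 64.5 / 50.17).
= √(1,690,416 / 50.17) = √33,693.7612 ≈ 183.559.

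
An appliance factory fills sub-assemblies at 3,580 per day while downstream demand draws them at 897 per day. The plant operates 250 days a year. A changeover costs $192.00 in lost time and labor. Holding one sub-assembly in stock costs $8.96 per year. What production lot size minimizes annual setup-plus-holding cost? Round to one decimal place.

Annual demand D = 897 × 250 = 224,250.
Production build-up factor (1 − d/p) = 1 − 897/3,580 = 0.7494.
Q* = √(2DS / (H(1 − d/p))) = √(2 × 224,250 × 192 / (8.96 × 0.7494)).
= √(86,112,000 / 6.715) ≈ 3581.039.

Q* ≈ 3,581.0 sub-assemblies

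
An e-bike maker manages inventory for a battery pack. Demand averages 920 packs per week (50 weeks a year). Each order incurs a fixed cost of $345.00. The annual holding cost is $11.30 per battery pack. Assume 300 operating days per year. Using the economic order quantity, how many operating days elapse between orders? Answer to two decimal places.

T ≈ 10.93 days

Annual demand D = 920 × 50 = 46,000.
The optimal lot size = √(2DS/H) = √(2 × 46,000 × 345 / 11.3) ≈ 1675.96.
Cycle time = Q*/D × 300 = 1675.96 / 46,000 × 300 ≈ 10.930 days.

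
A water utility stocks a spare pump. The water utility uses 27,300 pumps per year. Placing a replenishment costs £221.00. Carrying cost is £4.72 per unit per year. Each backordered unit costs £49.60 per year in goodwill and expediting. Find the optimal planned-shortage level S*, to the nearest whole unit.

With planned backorders, Q* = √(2DS/H) · √((H+B)/B).
√(2DS/H) = √(2 × 27,300 × 221 / 4.72) = 1598.901.
√((H+B)/B) = √((4.72+49.6)/49.6) = 1.0465.
Q* ≈ 1673.249.
S* = Q* · H/(H+B) = 1673.249 × 4.72/54.32 ≈ 145.393.

S* ≈ 145 pumps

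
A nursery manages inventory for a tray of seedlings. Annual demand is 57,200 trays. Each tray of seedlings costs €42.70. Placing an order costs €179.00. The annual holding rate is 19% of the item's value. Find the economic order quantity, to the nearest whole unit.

Holding cost H = 0.19 × €42.70 = €8.1130 per unit per year.
EOQ = √(2DS / H) = √(2 × 57,200 × 179 / 8.113).
= √(20,477,600 / 8.113) = √2,524,047.8245 ≈ 1588.725.

Q* ≈ 1,589 trays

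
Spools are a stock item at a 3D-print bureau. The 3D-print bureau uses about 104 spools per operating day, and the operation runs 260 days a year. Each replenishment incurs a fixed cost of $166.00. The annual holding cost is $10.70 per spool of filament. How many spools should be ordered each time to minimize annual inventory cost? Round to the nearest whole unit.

Q* ≈ 916 spools

Annual demand D = 104 × 260 = 27,040.
EOQ = √(2DS / H) = √(2 × 27,040 × 166 / 10.7).
= √(8,977,280 / 10.7) = √838,998.1308 ≈ 915.968.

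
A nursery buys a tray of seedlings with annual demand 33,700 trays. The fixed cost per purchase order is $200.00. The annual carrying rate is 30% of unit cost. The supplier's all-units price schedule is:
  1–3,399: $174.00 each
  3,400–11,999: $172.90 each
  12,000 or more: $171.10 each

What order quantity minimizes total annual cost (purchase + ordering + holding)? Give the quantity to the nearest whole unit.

Q* ≈ 508 trays

Holding cost per unit per year at price C is H = 0.30·C.
Candidates are each tier's EOQ (if it falls in that tier) and each price-break quantity.
EOQ at $174.00 = 508.2 (feasible in tier 1): TC = 33,700×$174.00 + (33,700/508.2)×200 + (508.2/2)×0.30×$174.00 = $5,890,326.52.
EOQ at $172.90 = 509.8 < 3400, so use break Q=3400: TC = 33,700×$172.90 + (33,700/3400.0)×200 + (3400.0/2)×0.30×$172.90 = $5,916,891.35.
EOQ at $171.10 = 512.5 < 12000, so use break Q=12000: TC = 33,700×$171.10 + (33,700/12000.0)×200 + (12000.0/2)×0.30×$171.10 = $6,074,611.67.
Lowest total cost is $5,890,326.52 at Q = 508.2.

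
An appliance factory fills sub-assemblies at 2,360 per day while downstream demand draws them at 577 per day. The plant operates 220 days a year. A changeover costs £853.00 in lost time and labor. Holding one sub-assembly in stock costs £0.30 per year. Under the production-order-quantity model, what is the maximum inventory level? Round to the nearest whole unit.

Annual demand D = 577 × 220 = 126,940.
Production build-up factor (1 − d/p) = 1 − 577/2,360 = 0.7555.
Q* = √(2DS / (H(1 − d/p))) = √(2 × 126,940 × 853 / (0.3 × 0.7555)).
= √(216,559,640 / 0.2267) ≈ 30910.673.
Maximum inventory = Q*(1 − d/p) = 30910.673 × 0.7555 ≈ 23353.276.

I_max ≈ 23,353 sub-assemblies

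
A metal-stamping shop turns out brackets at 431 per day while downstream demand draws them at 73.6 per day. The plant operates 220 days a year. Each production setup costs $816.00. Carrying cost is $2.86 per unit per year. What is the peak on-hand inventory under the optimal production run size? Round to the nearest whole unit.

Annual demand D = 73.6 × 220 = 16,192.
Production build-up factor (1 − d/p) = 1 − 73.6/431 = 0.8292.
Q* = √(2DS / (H(1 − d/p))) = √(2 × 16,192 × 816 / (2.86 × 0.8292)).
= √(26,425,344 / 2.3716) ≈ 3338.018.
Maximum inventory = Q*(1 − d/p) = 3338.018 × 0.8292 ≈ 2767.999.

I_max ≈ 2,768 brackets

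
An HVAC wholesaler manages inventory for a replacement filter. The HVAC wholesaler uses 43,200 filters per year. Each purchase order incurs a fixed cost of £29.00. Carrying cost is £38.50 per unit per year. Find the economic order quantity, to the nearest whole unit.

EOQ = √(2DS / H) = √(2 × 43,200 × 29 / 38.5).
= √(2,505,600 / 38.5) = √65,080.5195 ≈ 255.109.

Q* ≈ 255 filters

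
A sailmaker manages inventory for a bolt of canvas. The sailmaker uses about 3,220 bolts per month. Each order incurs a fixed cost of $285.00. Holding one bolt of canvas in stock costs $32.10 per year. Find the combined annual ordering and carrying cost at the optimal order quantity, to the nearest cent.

TC* ≈ $26,589.40

Annual demand D = 3,220 × 12 = 38,640.
EOQ = √(2DS/H) = √(2 × 38,640 × 285 / 32.1) ≈ 828.33.
At Q*, ordering cost (D/Q*)S equals holding cost (Q*/2)H, each = √(DSH/2).
Minimum total = √(2DSH) = √(2 × 38,640 × 285 × 32.1) ≈ 26589.398.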